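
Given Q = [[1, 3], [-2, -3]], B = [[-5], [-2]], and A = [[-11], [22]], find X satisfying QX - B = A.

QX = A + B = [[-16], [20]].
Q is on the left of X, so left-multiply by Q⁻¹: X = Q⁻¹(A + B).
det Q = 3; the adjugate gives Q⁻¹ = [[-1, -1], [2/3, 1/3]].
X = Q⁻¹(A + B) = [[-4], [-4]].

X = [[-4], [-4]]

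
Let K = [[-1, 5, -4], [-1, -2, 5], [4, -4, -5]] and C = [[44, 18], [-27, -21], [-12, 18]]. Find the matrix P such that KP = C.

P = [[-3, 5], [5, 3], [-4, -2]]

Since K multiplies P on the left, P = K⁻¹C.
det K = -3, so K⁻¹ = [[-10, -41/3, -17/3], [-5, -7, -3], [-4, -16/3, -7/3]].
P = K⁻¹C = [[-10, -41/3, -17/3], [-5, -7, -3], [-4, -16/3, -7/3]] · [[44, 18], [-27, -21], [-12, 18]] = [[-3, 5], [5, 3], [-4, -2]].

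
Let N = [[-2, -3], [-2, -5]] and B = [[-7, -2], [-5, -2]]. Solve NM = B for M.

M = [[5, 1], [-1, 0]]

Left-multiplying both sides by N⁻¹ gives M = N⁻¹B.
N has determinant 4; N⁻¹ = [[-5/4, 3/4], [1/2, -1/2]].
M = N⁻¹B = [[-5/4, 3/4], [1/2, -1/2]] · [[-7, -2], [-5, -2]] = [[5, 1], [-1, 0]].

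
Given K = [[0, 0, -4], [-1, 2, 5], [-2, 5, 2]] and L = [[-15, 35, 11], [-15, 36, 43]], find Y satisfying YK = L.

Y = [[6, 5, 5], [-4, 3, 6]]

Right-multiplying both sides by K⁻¹ gives Y = LK⁻¹.
det K = 4, so K⁻¹ = [[-21/4, -5, 2], [-2, -2, 1], [-1/4, 0, 0]].
Y = LK⁻¹ = [[-15, 35, 11], [-15, 36, 43]] · [[-21/4, -5, 2], [-2, -2, 1], [-1/4, 0, 0]] = [[6, 5, 5], [-4, 3, 6]].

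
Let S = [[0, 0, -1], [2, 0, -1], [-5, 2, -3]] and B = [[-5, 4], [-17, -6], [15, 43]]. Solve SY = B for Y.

Y = [[-6, -5], [0, 3], [5, -4]]

Since S multiplies Y on the left, Y = S⁻¹B.
det S = -4, so S⁻¹ = [[-1/2, 1/2, 0], [-11/4, 5/4, 1/2], [-1, 0, 0]].
Y = S⁻¹B = [[-1/2, 1/2, 0], [-11/4, 5/4, 1/2], [-1, 0, 0]] · [[-5, 4], [-17, -6], [15, 43]] = [[-6, -5], [0, 3], [5, -4]].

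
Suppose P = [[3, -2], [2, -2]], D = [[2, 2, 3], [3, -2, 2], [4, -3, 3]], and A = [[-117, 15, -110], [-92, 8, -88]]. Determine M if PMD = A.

Left-multiply by P⁻¹ and right-multiply by D⁻¹: M = P⁻¹AD⁻¹.
det P = -2; the adjugate gives P⁻¹ = [[1, -1], [1, -3/2]].
det D = -5; the adjugate gives D⁻¹ = [[0, 3, -2], [1/5, 6/5, -1], [1/5, -14/5, 2]].
P⁻¹A = [[-25, 7, -22], [21, 3, 22]].
M = (P⁻¹A)D⁻¹ = [[-3, -5, -1], [5, 5, -1]].

M = [[-3, -5, -1], [5, 5, -1]]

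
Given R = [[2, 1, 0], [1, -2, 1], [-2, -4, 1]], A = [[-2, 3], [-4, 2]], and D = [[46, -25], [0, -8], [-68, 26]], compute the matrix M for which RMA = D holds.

Left-multiply by R⁻¹ and right-multiply by A⁻¹: M = R⁻¹DA⁻¹.
det R = 1, so R⁻¹ = [[2, -1, 1], [-3, 2, -2], [-8, 6, -5]].
A has determinant 8; A⁻¹ = [[1/4, -3/8], [1/2, -1/4]].
R⁻¹D = [[24, -16], [-2, 7], [-28, 22]].
M = (R⁻¹D)A⁻¹ = [[-2, -5], [3, -1], [4, 5]].

M = [[-2, -5], [3, -1], [4, 5]]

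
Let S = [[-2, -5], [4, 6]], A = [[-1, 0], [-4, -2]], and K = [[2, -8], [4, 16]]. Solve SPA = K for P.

Left-multiply by S⁻¹ and right-multiply by A⁻¹: P = S⁻¹KA⁻¹.
S has determinant 8; S⁻¹ = [[3/4, 5/8], [-1/2, -1/4]].
A has determinant 2; A⁻¹ = [[-1, 0], [2, -1/2]].
S⁻¹K = [[4, 4], [-2, 0]].
P = (S⁻¹K)A⁻¹ = [[4, -2], [2, 0]].

P = [[4, -2], [2, 0]]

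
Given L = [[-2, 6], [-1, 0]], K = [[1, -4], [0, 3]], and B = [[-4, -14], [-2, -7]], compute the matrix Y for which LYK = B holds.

Y = [[2, 5], [0, 0]]

Y = L⁻¹BK⁻¹ (apply L⁻¹ on the left and K⁻¹ on the right).
det L = 6; the adjugate gives L⁻¹ = [[0, -1], [1/6, -1/3]].
K has determinant 3; K⁻¹ = [[1, 4/3], [0, 1/3]].
L⁻¹B = [[2, 7], [0, 0]].
Y = (L⁻¹B)K⁻¹ = [[2, 5], [0, 0]].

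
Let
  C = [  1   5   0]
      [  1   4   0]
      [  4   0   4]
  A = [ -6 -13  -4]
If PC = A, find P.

Right-multiplying both sides by C⁻¹ gives P = AC⁻¹.
det C = -4, so C⁻¹ = [[-4, 5, 0], [1, -1, 0], [4, -5, 1/4]].
P = AC⁻¹ = [[-6, -13, -4]] · [[-4, 5, 0], [1, -1, 0], [4, -5, 1/4]] = [[-5, 3, -1]].

P = [[-5, 3, -1]]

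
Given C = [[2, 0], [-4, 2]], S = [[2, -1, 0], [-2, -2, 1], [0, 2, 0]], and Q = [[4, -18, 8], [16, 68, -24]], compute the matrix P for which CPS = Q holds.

Left-multiply by C⁻¹ and right-multiply by S⁻¹: P = C⁻¹QS⁻¹.
det C = 4, so C⁻¹ = [[1/2, 0], [1, 1/2]].
det S = -4; the adjugate gives S⁻¹ = [[1/2, 0, 1/4], [0, 0, 1/2], [1, 1, 3/2]].
C⁻¹Q = [[2, -9, 4], [12, 16, -4]].
P = (C⁻¹Q)S⁻¹ = [[5, 4, 2], [2, -4, 5]].

P = [[5, 4, 2], [2, -4, 5]]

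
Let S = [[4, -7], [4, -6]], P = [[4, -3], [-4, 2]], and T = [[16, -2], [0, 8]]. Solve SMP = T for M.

M = S⁻¹TP⁻¹ (apply S⁻¹ on the left and P⁻¹ on the right).
det S = 4; the adjugate gives S⁻¹ = [[-3/2, 7/4], [-1, 1]].
det P = -4; the adjugate gives P⁻¹ = [[-1/2, -3/4], [-1, -1]].
S⁻¹T = [[-24, 17], [-16, 10]].
M = (S⁻¹T)P⁻¹ = [[-5, 1], [-2, 2]].

M = [[-5, 1], [-2, 2]]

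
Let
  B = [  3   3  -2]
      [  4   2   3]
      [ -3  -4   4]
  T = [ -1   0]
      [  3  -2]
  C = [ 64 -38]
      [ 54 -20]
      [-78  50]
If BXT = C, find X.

X = [[-1, 3], [-4, 2], [-4, -2]]

X = B⁻¹CT⁻¹ (apply B⁻¹ on the left and T⁻¹ on the right).
det B = 5, so B⁻¹ = [[4, -4/5, 13/5], [-5, 6/5, -17/5], [-2, 3/5, -6/5]].
det T = 2; the adjugate gives T⁻¹ = [[-1, 0], [-3/2, -1/2]].
B⁻¹C = [[10, -6], [10, -4], [-2, 4]].
X = (B⁻¹C)T⁻¹ = [[-1, 3], [-4, 2], [-4, -2]].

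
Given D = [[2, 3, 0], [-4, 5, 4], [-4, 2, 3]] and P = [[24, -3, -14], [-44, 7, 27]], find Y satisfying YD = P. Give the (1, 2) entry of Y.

-5

Right-multiplying both sides by D⁻¹ gives Y = PD⁻¹.
D has determinant 2; D⁻¹ = [[7/2, -9/2, 6], [-2, 3, -4], [6, -8, 11]].
Y = PD⁻¹ = [[24, -3, -14], [-44, 7, 27]] · [[7/2, -9/2, 6], [-2, 3, -4], [6, -8, 11]] = [[6, -5, 2], [-6, 3, 5]].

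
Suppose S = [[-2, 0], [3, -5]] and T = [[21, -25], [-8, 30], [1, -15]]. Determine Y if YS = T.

Y = [[-3, 5], [-5, -6], [4, 3]]

Since S sits to the right of Y, Y = TS⁻¹.
det S = 10, so S⁻¹ = [[-1/2, 0], [-3/10, -1/5]].
Y = TS⁻¹ = [[21, -25], [-8, 30], [1, -15]] · [[-1/2, 0], [-3/10, -1/5]] = [[-3, 5], [-5, -6], [4, 3]].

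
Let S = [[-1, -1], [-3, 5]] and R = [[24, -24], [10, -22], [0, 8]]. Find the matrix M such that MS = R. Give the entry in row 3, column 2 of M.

1

Since S sits to the right of M, M = RS⁻¹.
det S = -8; the adjugate gives S⁻¹ = [[-5/8, -1/8], [-3/8, 1/8]].
M = RS⁻¹ = [[24, -24], [10, -22], [0, 8]] · [[-5/8, -1/8], [-3/8, 1/8]] = [[-6, -6], [2, -4], [-3, 1]].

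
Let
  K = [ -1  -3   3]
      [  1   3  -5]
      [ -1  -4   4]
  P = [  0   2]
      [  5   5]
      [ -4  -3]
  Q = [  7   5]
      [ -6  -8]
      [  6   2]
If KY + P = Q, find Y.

KY = Q − P = [[7, 3], [-11, -13], [10, 5]].
Since K multiplies Y on the left, Y = K⁻¹(Q − P).
det K = 2; the adjugate gives K⁻¹ = [[-4, 0, 3], [1/2, -1/2, -1], [-1/2, -1/2, 0]].
Y = K⁻¹(Q − P) = [[2, 3], [-1, 3], [2, 5]].

Y = [[2, 3], [-1, 3], [2, 5]]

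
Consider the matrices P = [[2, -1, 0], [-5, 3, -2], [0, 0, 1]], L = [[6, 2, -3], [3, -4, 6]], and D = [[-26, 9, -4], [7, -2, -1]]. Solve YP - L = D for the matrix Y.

YP = D + L = [[-20, 11, -7], [10, -6, 5]].
Right-multiplying both sides by P⁻¹ gives Y = (D + L)P⁻¹.
P has determinant 1; P⁻¹ = [[3, 1, 2], [5, 2, 4], [0, 0, 1]].
Y = (D + L)P⁻¹ = [[-5, 2, -3], [0, -2, 1]].

Y = [[-5, 2, -3], [0, -2, 1]]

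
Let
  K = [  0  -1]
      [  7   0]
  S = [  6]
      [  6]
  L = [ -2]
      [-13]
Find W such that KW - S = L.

W = [[-1], [-4]]

KW = L + S = [[4], [-7]].
Left-multiplying both sides by K⁻¹ gives W = K⁻¹(L + S).
K has determinant 7; K⁻¹ = [[0, 1/7], [-1, 0]].
W = K⁻¹(L + S) = [[-1], [-4]].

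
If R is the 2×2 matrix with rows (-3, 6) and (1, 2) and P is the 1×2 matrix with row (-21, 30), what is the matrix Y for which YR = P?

Since R sits to the right of Y, Y = PR⁻¹.
det R = -12; the adjugate gives R⁻¹ = [[-1/6, 1/2], [1/12, 1/4]].
Y = PR⁻¹ = [[-21, 30]] · [[-1/6, 1/2], [1/12, 1/4]] = [[6, -3]].

Y = [[6, -3]]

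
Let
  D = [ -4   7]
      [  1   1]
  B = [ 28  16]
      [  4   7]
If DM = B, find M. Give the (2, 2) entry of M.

4

Left-multiplying both sides by D⁻¹ gives M = D⁻¹B.
D has determinant -11; D⁻¹ = [[-1/11, 7/11], [1/11, 4/11]].
M = D⁻¹B = [[-1/11, 7/11], [1/11, 4/11]] · [[28, 16], [4, 7]] = [[0, 3], [4, 4]].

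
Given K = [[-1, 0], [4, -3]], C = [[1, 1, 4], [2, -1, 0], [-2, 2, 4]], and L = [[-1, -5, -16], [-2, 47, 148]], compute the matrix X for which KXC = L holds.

Left-multiply by K⁻¹ and right-multiply by C⁻¹: X = K⁻¹LC⁻¹.
det K = 3, so K⁻¹ = [[-1, 0], [-4/3, -1/3]].
det C = -4; the adjugate gives C⁻¹ = [[1, -1, -1], [2, -3, -2], [-1/2, 1, 3/4]].
K⁻¹L = [[1, 5, 16], [2, -9, -28]].
X = (K⁻¹L)C⁻¹ = [[3, 0, 1], [-2, -3, -5]].

X = [[3, 0, 1], [-2, -3, -5]]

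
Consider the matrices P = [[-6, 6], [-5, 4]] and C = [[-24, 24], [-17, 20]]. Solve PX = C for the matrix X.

Left-multiplying both sides by P⁻¹ gives X = P⁻¹C.
det P = 6; the adjugate gives P⁻¹ = [[2/3, -1], [5/6, -1]].
X = P⁻¹C = [[2/3, -1], [5/6, -1]] · [[-24, 24], [-17, 20]] = [[1, -4], [-3, 0]].

X = [[1, -4], [-3, 0]]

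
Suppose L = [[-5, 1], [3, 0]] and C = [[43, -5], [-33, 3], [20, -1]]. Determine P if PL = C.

P = [[-5, 6], [3, -6], [-1, 5]]

L is on the right of P, so right-multiply by L⁻¹: P = CL⁻¹.
det L = -3, so L⁻¹ = [[0, 1/3], [1, 5/3]].
P = CL⁻¹ = [[43, -5], [-33, 3], [20, -1]] · [[0, 1/3], [1, 5/3]] = [[-5, 6], [3, -6], [-1, 5]].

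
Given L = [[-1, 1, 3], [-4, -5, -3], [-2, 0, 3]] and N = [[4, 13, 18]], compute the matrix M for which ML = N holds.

L is on the right of M, so right-multiply by L⁻¹: M = NL⁻¹.
det L = 3; the adjugate gives L⁻¹ = [[-5, -1, 4], [6, 1, -5], [-10/3, -2/3, 3]].
M = NL⁻¹ = [[4, 13, 18]] · [[-5, -1, 4], [6, 1, -5], [-10/3, -2/3, 3]] = [[-2, -3, 5]].

M = [[-2, -3, 5]]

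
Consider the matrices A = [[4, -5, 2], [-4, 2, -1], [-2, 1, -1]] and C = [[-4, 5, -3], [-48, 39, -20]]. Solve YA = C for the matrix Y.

Y = [[-1, -1, 2], [-5, 4, 6]]

A is on the right of Y, so right-multiply by A⁻¹: Y = CA⁻¹.
det A = 6; the adjugate gives A⁻¹ = [[-1/6, -1/2, 1/6], [-1/3, 0, -2/3], [0, 1, -2]].
Y = CA⁻¹ = [[-4, 5, -3], [-48, 39, -20]] · [[-1/6, -1/2, 1/6], [-1/3, 0, -2/3], [0, 1, -2]] = [[-1, -1, 2], [-5, 4, 6]].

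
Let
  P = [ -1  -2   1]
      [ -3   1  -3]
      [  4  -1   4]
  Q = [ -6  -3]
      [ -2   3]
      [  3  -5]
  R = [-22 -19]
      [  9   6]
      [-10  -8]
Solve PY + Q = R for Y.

Y = [[2, 5], [5, 3], [-4, -5]]

PY = R − Q = [[-16, -16], [11, 3], [-13, -3]].
P is on the left of Y, so left-multiply by P⁻¹: Y = P⁻¹(R − Q).
det P = -2, so P⁻¹ = [[-1/2, -7/2, -5/2], [0, 4, 3], [1/2, 9/2, 7/2]].
Y = P⁻¹(R − Q) = [[2, 5], [5, 3], [-4, -5]].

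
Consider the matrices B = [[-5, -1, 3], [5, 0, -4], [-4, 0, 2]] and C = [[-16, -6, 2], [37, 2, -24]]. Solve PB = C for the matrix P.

Since B sits to the right of P, P = CB⁻¹.
det B = -6, so B⁻¹ = [[0, -1/3, -2/3], [-1, -1/3, 5/6], [0, -2/3, -5/6]].
P = CB⁻¹ = [[-16, -6, 2], [37, 2, -24]] · [[0, -1/3, -2/3], [-1, -1/3, 5/6], [0, -2/3, -5/6]] = [[6, 6, 4], [-2, 3, -3]].

P = [[6, 6, 4], [-2, 3, -3]]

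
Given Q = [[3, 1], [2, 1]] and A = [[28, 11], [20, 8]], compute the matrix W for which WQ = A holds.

W = [[6, 5], [4, 4]]

Since Q sits to the right of W, W = AQ⁻¹.
det Q = 1, so Q⁻¹ = [[1, -1], [-2, 3]].
W = AQ⁻¹ = [[28, 11], [20, 8]] · [[1, -1], [-2, 3]] = [[6, 5], [4, 4]].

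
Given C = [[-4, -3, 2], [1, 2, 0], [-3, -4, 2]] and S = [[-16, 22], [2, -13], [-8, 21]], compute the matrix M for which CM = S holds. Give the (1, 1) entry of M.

C is on the left of M, so left-multiply by C⁻¹: M = C⁻¹S.
C has determinant -6; C⁻¹ = [[-2/3, 1/3, 2/3], [1/3, 1/3, -1/3], [-1/3, 7/6, 5/6]].
M = C⁻¹S = [[-2/3, 1/3, 2/3], [1/3, 1/3, -1/3], [-1/3, 7/6, 5/6]] · [[-16, 22], [2, -13], [-8, 21]] = [[6, -5], [-2, -4], [1, -5]].

6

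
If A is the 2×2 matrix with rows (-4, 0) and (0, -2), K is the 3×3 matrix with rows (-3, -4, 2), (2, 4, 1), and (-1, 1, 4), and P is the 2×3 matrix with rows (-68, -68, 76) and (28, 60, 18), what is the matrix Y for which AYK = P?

Y = [[-4, 1, -3], [2, -5, -2]]

Left-multiply by A⁻¹ and right-multiply by K⁻¹: Y = A⁻¹PK⁻¹.
A has determinant 8; A⁻¹ = [[-1/4, 0], [0, -1/2]].
det K = 3; the adjugate gives K⁻¹ = [[5, 6, -4], [-3, -10/3, 7/3], [2, 7/3, -4/3]].
A⁻¹P = [[17, 17, -19], [-14, -30, -9]].
Y = (A⁻¹P)K⁻¹ = [[-4, 1, -3], [2, -5, -2]].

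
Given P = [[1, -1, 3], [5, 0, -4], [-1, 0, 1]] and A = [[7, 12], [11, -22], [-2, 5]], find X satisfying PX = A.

P is on the left of X, so left-multiply by P⁻¹: X = P⁻¹A.
det P = 1, so P⁻¹ = [[0, 1, 4], [-1, 4, 19], [0, 1, 5]].
X = P⁻¹A = [[0, 1, 4], [-1, 4, 19], [0, 1, 5]] · [[7, 12], [11, -22], [-2, 5]] = [[3, -2], [-1, -5], [1, 3]].

X = [[3, -2], [-1, -5], [1, 3]]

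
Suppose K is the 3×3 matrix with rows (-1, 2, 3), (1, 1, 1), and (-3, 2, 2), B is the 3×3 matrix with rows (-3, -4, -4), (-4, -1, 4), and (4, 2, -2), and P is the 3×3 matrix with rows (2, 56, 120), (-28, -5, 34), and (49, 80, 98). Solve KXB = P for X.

X = K⁻¹PB⁻¹ (apply K⁻¹ on the left and B⁻¹ on the right).
det K = 5; the adjugate gives K⁻¹ = [[0, 2/5, -1/5], [-1, 7/5, 4/5], [1, -4/5, -3/5]].
B has determinant 2; B⁻¹ = [[-3, -8, -10], [4, 11, 14], [-2, -5, -13/2]].
K⁻¹P = [[-21, -18, -6], [-2, 1, 6], [-5, 12, 34]].
X = (K⁻¹P)B⁻¹ = [[3, 0, -3], [-2, -3, -5], [-5, 2, -3]].

X = [[3, 0, -3], [-2, -3, -5], [-5, 2, -3]]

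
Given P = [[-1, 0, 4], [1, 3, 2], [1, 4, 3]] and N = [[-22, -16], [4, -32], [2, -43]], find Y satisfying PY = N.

Y = [[6, -4], [2, -6], [-4, -5]]

Since P multiplies Y on the left, Y = P⁻¹N.
det P = 3; the adjugate gives P⁻¹ = [[1/3, 16/3, -4], [-1/3, -7/3, 2], [1/3, 4/3, -1]].
Y = P⁻¹N = [[1/3, 16/3, -4], [-1/3, -7/3, 2], [1/3, 4/3, -1]] · [[-22, -16], [4, -32], [2, -43]] = [[6, -4], [2, -6], [-4, -5]].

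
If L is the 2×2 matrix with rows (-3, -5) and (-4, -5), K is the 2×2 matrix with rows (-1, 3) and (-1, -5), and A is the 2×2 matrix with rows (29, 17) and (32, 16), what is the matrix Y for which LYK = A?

Y = [[2, 1], [2, 2]]

Left-multiply by L⁻¹ and right-multiply by K⁻¹: Y = L⁻¹AK⁻¹.
det L = -5; the adjugate gives L⁻¹ = [[1, -1], [-4/5, 3/5]].
K has determinant 8; K⁻¹ = [[-5/8, -3/8], [1/8, -1/8]].
L⁻¹A = [[-3, 1], [-4, -4]].
Y = (L⁻¹A)K⁻¹ = [[2, 1], [2, 2]].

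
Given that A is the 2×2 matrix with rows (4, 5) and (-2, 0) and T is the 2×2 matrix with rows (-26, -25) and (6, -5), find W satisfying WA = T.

Since A sits to the right of W, W = TA⁻¹.
det A = 10; the adjugate gives A⁻¹ = [[0, -1/2], [1/5, 2/5]].
W = TA⁻¹ = [[-26, -25], [6, -5]] · [[0, -1/2], [1/5, 2/5]] = [[-5, 3], [-1, -5]].

W = [[-5, 3], [-1, -5]]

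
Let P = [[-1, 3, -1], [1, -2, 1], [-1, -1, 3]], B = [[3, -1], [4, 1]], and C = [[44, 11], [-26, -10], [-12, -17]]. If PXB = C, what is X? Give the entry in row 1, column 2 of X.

Left-multiply by P⁻¹ and right-multiply by B⁻¹: X = P⁻¹CB⁻¹.
det P = -4, so P⁻¹ = [[5/4, 2, -1/4], [1, 1, 0], [3/4, 1, 1/4]].
B has determinant 7; B⁻¹ = [[1/7, 1/7], [-4/7, 3/7]].
P⁻¹C = [[6, -2], [18, 1], [4, -6]].
X = (P⁻¹C)B⁻¹ = [[2, 0], [2, 3], [4, -2]].

0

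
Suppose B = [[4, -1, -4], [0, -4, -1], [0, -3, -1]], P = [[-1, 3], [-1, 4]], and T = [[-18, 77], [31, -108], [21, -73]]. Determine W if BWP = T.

Left-multiply by B⁻¹ and right-multiply by P⁻¹: W = B⁻¹TP⁻¹.
det B = 4; the adjugate gives B⁻¹ = [[1/4, 11/4, -15/4], [0, -1, 1], [0, 3, -4]].
det P = -1; the adjugate gives P⁻¹ = [[-4, 3], [-1, 1]].
B⁻¹T = [[2, -4], [-10, 35], [9, -32]].
W = (B⁻¹T)P⁻¹ = [[-4, 2], [5, 5], [-4, -5]].

W = [[-4, 2], [5, 5], [-4, -5]]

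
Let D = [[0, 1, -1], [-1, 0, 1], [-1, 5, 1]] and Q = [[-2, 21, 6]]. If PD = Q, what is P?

P = [[-4, -3, 5]]

Since D sits to the right of P, P = QD⁻¹.
det D = 5; the adjugate gives D⁻¹ = [[-1, -6/5, 1/5], [0, -1/5, 1/5], [-1, -1/5, 1/5]].
P = QD⁻¹ = [[-2, 21, 6]] · [[-1, -6/5, 1/5], [0, -1/5, 1/5], [-1, -1/5, 1/5]] = [[-4, -3, 5]].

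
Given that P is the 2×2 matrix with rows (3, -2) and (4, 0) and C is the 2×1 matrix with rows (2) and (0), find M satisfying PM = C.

M = [[0], [-1]]

Left-multiplying both sides by P⁻¹ gives M = P⁻¹C.
det P = 8, so P⁻¹ = [[0, 1/4], [-1/2, 3/8]].
M = P⁻¹C = [[0, 1/4], [-1/2, 3/8]] · [[2], [0]] = [[0], [-1]].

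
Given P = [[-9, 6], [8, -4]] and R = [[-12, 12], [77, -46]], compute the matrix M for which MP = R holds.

M = [[4, 3], [-5, 4]]

Right-multiplying both sides by P⁻¹ gives M = RP⁻¹.
P has determinant -12; P⁻¹ = [[1/3, 1/2], [2/3, 3/4]].
M = RP⁻¹ = [[-12, 12], [77, -46]] · [[1/3, 1/2], [2/3, 3/4]] = [[4, 3], [-5, 4]].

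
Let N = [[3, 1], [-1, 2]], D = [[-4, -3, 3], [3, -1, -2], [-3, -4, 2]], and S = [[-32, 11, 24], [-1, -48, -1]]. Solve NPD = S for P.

Left-multiply by N⁻¹ and right-multiply by D⁻¹: P = N⁻¹SD⁻¹.
det N = 7, so N⁻¹ = [[2/7, -1/7], [1/7, 3/7]].
det D = -5; the adjugate gives D⁻¹ = [[2, 6/5, -9/5], [0, -1/5, -1/5], [3, 7/5, -13/5]].
N⁻¹S = [[-9, 10, 7], [-5, -19, 3]].
P = (N⁻¹S)D⁻¹ = [[3, -3, -4], [-1, 2, 5]].

P = [[3, -3, -4], [-1, 2, 5]]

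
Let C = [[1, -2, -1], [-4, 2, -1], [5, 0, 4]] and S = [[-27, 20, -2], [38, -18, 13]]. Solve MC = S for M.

Right-multiplying both sides by C⁻¹ gives M = SC⁻¹.
C has determinant -4; C⁻¹ = [[-2, -2, -1], [-11/4, -9/4, -5/4], [5/2, 5/2, 3/2]].
M = SC⁻¹ = [[-27, 20, -2], [38, -18, 13]] · [[-2, -2, -1], [-11/4, -9/4, -5/4], [5/2, 5/2, 3/2]] = [[-6, 4, -1], [6, -3, 4]].

M = [[-6, 4, -1], [6, -3, 4]]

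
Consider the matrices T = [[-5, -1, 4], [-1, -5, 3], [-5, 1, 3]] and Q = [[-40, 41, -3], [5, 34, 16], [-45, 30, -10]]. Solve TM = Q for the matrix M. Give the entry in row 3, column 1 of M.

T is on the left of M, so left-multiply by T⁻¹: M = T⁻¹Q.
det T = -2; the adjugate gives T⁻¹ = [[9, -7/2, -17/2], [6, -5/2, -11/2], [13, -5, -12]].
M = T⁻¹Q = [[9, -7/2, -17/2], [6, -5/2, -11/2], [13, -5, -12]] · [[-40, 41, -3], [5, 34, 16], [-45, 30, -10]] = [[5, -5, 2], [-5, -4, -3], [-5, 3, 1]].

-5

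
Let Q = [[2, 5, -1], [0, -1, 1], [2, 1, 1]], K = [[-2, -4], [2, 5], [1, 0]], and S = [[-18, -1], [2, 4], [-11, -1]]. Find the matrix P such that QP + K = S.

P = [[-4, -1], [-2, 1], [-2, 0]]

QP = S − K = [[-16, 3], [0, -1], [-12, -1]].
Left-multiplying both sides by Q⁻¹ gives P = Q⁻¹(S − K).
det Q = 4; the adjugate gives Q⁻¹ = [[-1/2, -3/2, 1], [1/2, 1, -1/2], [1/2, 2, -1/2]].
P = Q⁻¹(S − K) = [[-4, -1], [-2, 1], [-2, 0]].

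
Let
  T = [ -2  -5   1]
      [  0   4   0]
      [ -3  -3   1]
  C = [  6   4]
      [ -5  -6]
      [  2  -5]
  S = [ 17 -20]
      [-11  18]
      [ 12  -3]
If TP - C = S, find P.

TP = S + C = [[23, -16], [-16, 12], [14, -8]].
Left-multiplying both sides by T⁻¹ gives P = T⁻¹(S + C).
T has determinant 4; T⁻¹ = [[1, 1/2, -1], [0, 1/4, 0], [3, 9/4, -2]].
P = T⁻¹(S + C) = [[1, -2], [-4, 3], [5, -5]].

P = [[1, -2], [-4, 3], [5, -5]]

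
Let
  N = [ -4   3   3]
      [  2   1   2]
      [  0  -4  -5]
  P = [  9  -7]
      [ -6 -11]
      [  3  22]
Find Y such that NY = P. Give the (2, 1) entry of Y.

Since N multiplies Y on the left, Y = N⁻¹P.
det N = -6; the adjugate gives N⁻¹ = [[-1/2, -1/2, -1/2], [-5/3, -10/3, -7/3], [4/3, 8/3, 5/3]].
Y = N⁻¹P = [[-1/2, -1/2, -1/2], [-5/3, -10/3, -7/3], [4/3, 8/3, 5/3]] · [[9, -7], [-6, -11], [3, 22]] = [[-3, -2], [-2, -3], [1, -2]].

-2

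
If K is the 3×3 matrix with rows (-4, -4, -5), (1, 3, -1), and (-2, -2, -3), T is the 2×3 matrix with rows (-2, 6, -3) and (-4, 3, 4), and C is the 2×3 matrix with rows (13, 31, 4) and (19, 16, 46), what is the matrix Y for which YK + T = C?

YK = C − T = [[15, 25, 7], [23, 13, 42]].
K is on the right of Y, so right-multiply by K⁻¹: Y = (C − T)K⁻¹.
K has determinant 4; K⁻¹ = [[-11/4, -1/2, 19/4], [5/4, 1/2, -9/4], [1, 0, -2]].
Y = (C − T)K⁻¹ = [[-3, 5, 1], [-5, -5, -4]].

Y = [[-3, 5, 1], [-5, -5, -4]]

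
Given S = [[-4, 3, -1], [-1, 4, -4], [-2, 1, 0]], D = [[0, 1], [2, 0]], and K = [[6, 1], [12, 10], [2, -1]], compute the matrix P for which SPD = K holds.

P = [[2, -2], [3, -3], [0, -4]]

Isolating P: multiply by S⁻¹ from the left and D⁻¹ from the right, so P = S⁻¹KD⁻¹.
S has determinant 1; S⁻¹ = [[4, -1, -8], [8, -2, -15], [7, -2, -13]].
det D = -2; the adjugate gives D⁻¹ = [[0, 1/2], [1, 0]].
S⁻¹K = [[-4, 2], [-6, 3], [-8, 0]].
P = (S⁻¹K)D⁻¹ = [[2, -2], [3, -3], [0, -4]].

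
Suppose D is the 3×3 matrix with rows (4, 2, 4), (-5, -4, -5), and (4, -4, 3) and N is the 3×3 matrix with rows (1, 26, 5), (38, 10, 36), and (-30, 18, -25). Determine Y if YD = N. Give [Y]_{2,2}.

-2

Right-multiplying both sides by D⁻¹ gives Y = ND⁻¹.
det D = 6, so D⁻¹ = [[-16/3, -11/3, 1], [-5/6, -2/3, 0], [6, 4, -1]].
Y = ND⁻¹ = [[1, 26, 5], [38, 10, 36], [-30, 18, -25]] · [[-16/3, -11/3, 1], [-5/6, -2/3, 0], [6, 4, -1]] = [[3, -1, -4], [5, -2, 2], [-5, -2, -5]].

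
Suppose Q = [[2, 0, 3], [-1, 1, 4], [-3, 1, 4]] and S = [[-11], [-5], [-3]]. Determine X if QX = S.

Q is on the left of X, so left-multiply by Q⁻¹: X = Q⁻¹S.
det Q = 6; the adjugate gives Q⁻¹ = [[0, 1/2, -1/2], [-4/3, 17/6, -11/6], [1/3, -1/3, 1/3]].
X = Q⁻¹S = [[0, 1/2, -1/2], [-4/3, 17/6, -11/6], [1/3, -1/3, 1/3]] · [[-11], [-5], [-3]] = [[-1], [6], [-3]].

X = [[-1], [6], [-3]]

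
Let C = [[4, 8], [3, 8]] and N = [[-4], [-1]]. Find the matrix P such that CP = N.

C is on the left of P, so left-multiply by C⁻¹: P = C⁻¹N.
C has determinant 8; C⁻¹ = [[1, -1], [-3/8, 1/2]].
P = C⁻¹N = [[1, -1], [-3/8, 1/2]] · [[-4], [-1]] = [[-3], [1]].

P = [[-3], [1]]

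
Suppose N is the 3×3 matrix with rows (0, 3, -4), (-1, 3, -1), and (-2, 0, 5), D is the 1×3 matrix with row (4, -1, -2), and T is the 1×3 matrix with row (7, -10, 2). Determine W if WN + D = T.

W = [[-2, -1, -1]]

WN = T − D = [[3, -9, 4]].
N is on the right of W, so right-multiply by N⁻¹: W = (T − D)N⁻¹.
N has determinant -3; N⁻¹ = [[-5, 5, -3], [-7/3, 8/3, -4/3], [-2, 2, -1]].
W = (T − D)N⁻¹ = [[-2, -1, -1]].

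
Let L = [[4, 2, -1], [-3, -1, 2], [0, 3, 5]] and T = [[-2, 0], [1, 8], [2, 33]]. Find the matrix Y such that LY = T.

Y = [[-3, 1], [4, 1], [-2, 6]]

Since L multiplies Y on the left, Y = L⁻¹T.
L has determinant -5; L⁻¹ = [[11/5, 13/5, -3/5], [-3, -4, 1], [9/5, 12/5, -2/5]].
Y = L⁻¹T = [[11/5, 13/5, -3/5], [-3, -4, 1], [9/5, 12/5, -2/5]] · [[-2, 0], [1, 8], [2, 33]] = [[-3, 1], [4, 1], [-2, 6]].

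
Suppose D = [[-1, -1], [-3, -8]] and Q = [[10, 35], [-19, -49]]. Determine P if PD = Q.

Since D sits to the right of P, P = QD⁻¹.
det D = 5, so D⁻¹ = [[-8/5, 1/5], [3/5, -1/5]].
P = QD⁻¹ = [[10, 35], [-19, -49]] · [[-8/5, 1/5], [3/5, -1/5]] = [[5, -5], [1, 6]].

P = [[5, -5], [1, 6]]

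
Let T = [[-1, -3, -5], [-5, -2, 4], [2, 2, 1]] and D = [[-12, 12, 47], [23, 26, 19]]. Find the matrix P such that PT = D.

P = [[-6, 4, 1], [-6, -3, 1]]

Right-multiplying both sides by T⁻¹ gives P = DT⁻¹.
det T = 1; the adjugate gives T⁻¹ = [[-10, -7, -22], [13, 9, 29], [-6, -4, -13]].
P = DT⁻¹ = [[-12, 12, 47], [23, 26, 19]] · [[-10, -7, -22], [13, 9, 29], [-6, -4, -13]] = [[-6, 4, 1], [-6, -3, 1]].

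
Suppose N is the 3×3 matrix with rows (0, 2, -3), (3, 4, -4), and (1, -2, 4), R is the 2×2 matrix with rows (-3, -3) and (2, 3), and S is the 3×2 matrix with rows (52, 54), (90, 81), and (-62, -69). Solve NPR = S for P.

P = [[-4, -3], [-2, -2], [4, -2]]

Isolating P: multiply by N⁻¹ from the left and R⁻¹ from the right, so P = N⁻¹SR⁻¹.
det N = -2; the adjugate gives N⁻¹ = [[-4, 1, -2], [8, -3/2, 9/2], [5, -1, 3]].
R has determinant -3; R⁻¹ = [[-1, -1], [2/3, 1]].
N⁻¹S = [[6, 3], [2, 0], [-16, -18]].
P = (N⁻¹S)R⁻¹ = [[-4, -3], [-2, -2], [4, -2]].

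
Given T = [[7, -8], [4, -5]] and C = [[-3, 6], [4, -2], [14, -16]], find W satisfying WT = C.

Since T sits to the right of W, W = CT⁻¹.
det T = -3; the adjugate gives T⁻¹ = [[5/3, -8/3], [4/3, -7/3]].
W = CT⁻¹ = [[-3, 6], [4, -2], [14, -16]] · [[5/3, -8/3], [4/3, -7/3]] = [[3, -6], [4, -6], [2, 0]].

W = [[3, -6], [4, -6], [2, 0]]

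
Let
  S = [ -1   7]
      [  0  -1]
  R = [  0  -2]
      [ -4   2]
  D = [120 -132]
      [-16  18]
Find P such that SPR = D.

Isolating P: multiply by S⁻¹ from the left and R⁻¹ from the right, so P = S⁻¹DR⁻¹.
det S = 1, so S⁻¹ = [[-1, -7], [0, -1]].
det R = -8; the adjugate gives R⁻¹ = [[-1/4, -1/4], [-1/2, 0]].
S⁻¹D = [[-8, 6], [16, -18]].
P = (S⁻¹D)R⁻¹ = [[-1, 2], [5, -4]].

P = [[-1, 2], [5, -4]]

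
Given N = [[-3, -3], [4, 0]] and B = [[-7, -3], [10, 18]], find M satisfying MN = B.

M = [[1, -1], [-6, -2]]

N is on the right of M, so right-multiply by N⁻¹: M = BN⁻¹.
det N = 12, so N⁻¹ = [[0, 1/4], [-1/3, -1/4]].
M = BN⁻¹ = [[-7, -3], [10, 18]] · [[0, 1/4], [-1/3, -1/4]] = [[1, -1], [-6, -2]].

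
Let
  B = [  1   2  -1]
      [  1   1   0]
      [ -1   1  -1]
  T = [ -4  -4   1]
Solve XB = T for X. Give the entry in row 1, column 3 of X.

B is on the right of X, so right-multiply by B⁻¹: X = TB⁻¹.
B has determinant -1; B⁻¹ = [[1, -1, -1], [-1, 2, 1], [-2, 3, 1]].
X = TB⁻¹ = [[-4, -4, 1]] · [[1, -1, -1], [-1, 2, 1], [-2, 3, 1]] = [[-2, -1, 1]].

1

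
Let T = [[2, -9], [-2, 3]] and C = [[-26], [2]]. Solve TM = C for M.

M = [[5], [4]]

T is on the left of M, so left-multiply by T⁻¹: M = T⁻¹C.
det T = -12, so T⁻¹ = [[-1/4, -3/4], [-1/6, -1/6]].
M = T⁻¹C = [[-1/4, -3/4], [-1/6, -1/6]] · [[-26], [2]] = [[5], [4]].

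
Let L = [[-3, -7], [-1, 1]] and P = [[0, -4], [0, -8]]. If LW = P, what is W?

W = [[0, 6], [0, -2]]

Since L multiplies W on the left, W = L⁻¹P.
L has determinant -10; L⁻¹ = [[-1/10, -7/10], [-1/10, 3/10]].
W = L⁻¹P = [[-1/10, -7/10], [-1/10, 3/10]] · [[0, -4], [0, -8]] = [[0, 6], [0, -2]].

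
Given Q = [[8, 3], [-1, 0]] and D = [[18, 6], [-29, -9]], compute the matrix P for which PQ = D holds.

Since Q sits to the right of P, P = DQ⁻¹.
Q has determinant 3; Q⁻¹ = [[0, -1], [1/3, 8/3]].
P = DQ⁻¹ = [[18, 6], [-29, -9]] · [[0, -1], [1/3, 8/3]] = [[2, -2], [-3, 5]].

P = [[2, -2], [-3, 5]]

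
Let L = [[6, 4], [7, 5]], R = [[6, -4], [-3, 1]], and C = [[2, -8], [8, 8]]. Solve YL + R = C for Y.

YL = C − R = [[-4, -4], [11, 7]].
Since L sits to the right of Y, Y = (C − R)L⁻¹.
L has determinant 2; L⁻¹ = [[5/2, -2], [-7/2, 3]].
Y = (C − R)L⁻¹ = [[4, -4], [3, -1]].

Y = [[4, -4], [3, -1]]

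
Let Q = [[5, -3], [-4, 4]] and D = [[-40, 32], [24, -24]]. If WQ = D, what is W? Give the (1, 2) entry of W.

Right-multiplying both sides by Q⁻¹ gives W = DQ⁻¹.
det Q = 8; the adjugate gives Q⁻¹ = [[1/2, 3/8], [1/2, 5/8]].
W = DQ⁻¹ = [[-40, 32], [24, -24]] · [[1/2, 3/8], [1/2, 5/8]] = [[-4, 5], [0, -6]].

5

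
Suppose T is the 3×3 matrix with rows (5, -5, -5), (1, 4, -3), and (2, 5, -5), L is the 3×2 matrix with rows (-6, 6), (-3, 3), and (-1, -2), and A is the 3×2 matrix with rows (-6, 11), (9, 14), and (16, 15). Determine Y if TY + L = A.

Y = [[1, -4], [2, 0], [-1, -5]]

TY = A − L = [[0, 5], [12, 11], [17, 17]].
Since T multiplies Y on the left, Y = T⁻¹(A − L).
det T = -5; the adjugate gives T⁻¹ = [[1, 10, -7], [1/5, 3, -2], [3/5, 7, -5]].
Y = T⁻¹(A − L) = [[1, -4], [2, 0], [-1, -5]].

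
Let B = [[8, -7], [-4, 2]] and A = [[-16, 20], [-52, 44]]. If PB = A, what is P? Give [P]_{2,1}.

Since B sits to the right of P, P = AB⁻¹.
det B = -12, so B⁻¹ = [[-1/6, -7/12], [-1/3, -2/3]].
P = AB⁻¹ = [[-16, 20], [-52, 44]] · [[-1/6, -7/12], [-1/3, -2/3]] = [[-4, -4], [-6, 1]].

-6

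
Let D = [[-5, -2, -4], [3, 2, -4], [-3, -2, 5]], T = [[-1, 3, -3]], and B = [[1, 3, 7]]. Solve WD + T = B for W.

WD = B − T = [[2, 0, 10]].
Since D sits to the right of W, W = (B − T)D⁻¹.
D has determinant -4; D⁻¹ = [[-1/2, -9/2, -4], [3/4, 37/4, 8], [0, 1, 1]].
W = (B − T)D⁻¹ = [[-1, 1, 2]].

W = [[-1, 1, 2]]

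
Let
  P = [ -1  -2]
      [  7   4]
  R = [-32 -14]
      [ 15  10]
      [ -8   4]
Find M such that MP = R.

Right-multiplying both sides by P⁻¹ gives M = RP⁻¹.
P has determinant 10; P⁻¹ = [[2/5, 1/5], [-7/10, -1/10]].
M = RP⁻¹ = [[-32, -14], [15, 10], [-8, 4]] · [[2/5, 1/5], [-7/10, -1/10]] = [[-3, -5], [-1, 2], [-6, -2]].

M = [[-3, -5], [-1, 2], [-6, -2]]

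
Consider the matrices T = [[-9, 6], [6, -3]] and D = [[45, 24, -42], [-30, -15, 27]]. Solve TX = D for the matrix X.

X = [[-5, -2, 4], [0, 1, -1]]

Since T multiplies X on the left, X = T⁻¹D.
det T = -9; the adjugate gives T⁻¹ = [[1/3, 2/3], [2/3, 1]].
X = T⁻¹D = [[1/3, 2/3], [2/3, 1]] · [[45, 24, -42], [-30, -15, 27]] = [[-5, -2, 4], [0, 1, -1]].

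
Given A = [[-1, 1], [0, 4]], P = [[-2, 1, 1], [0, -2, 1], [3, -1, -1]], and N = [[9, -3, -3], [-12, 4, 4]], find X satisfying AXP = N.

Left-multiply by A⁻¹ and right-multiply by P⁻¹: X = A⁻¹NP⁻¹.
det A = -4; the adjugate gives A⁻¹ = [[-1, 1/4], [0, 1/4]].
det P = 3, so P⁻¹ = [[1, 0, 1], [1, -1/3, 2/3], [2, 1/3, 4/3]].
A⁻¹N = [[-12, 4, 4], [-3, 1, 1]].
X = (A⁻¹N)P⁻¹ = [[0, 0, -4], [0, 0, -1]].

X = [[0, 0, -4], [0, 0, -1]]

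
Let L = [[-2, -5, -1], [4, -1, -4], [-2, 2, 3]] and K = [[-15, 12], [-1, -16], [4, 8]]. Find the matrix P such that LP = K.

P = [[-3, 1], [5, -4], [-4, 6]]

L is on the left of P, so left-multiply by L⁻¹: P = L⁻¹K.
det L = 4, so L⁻¹ = [[5/4, 13/4, 19/4], [-1, -2, -3], [3/2, 7/2, 11/2]].
P = L⁻¹K = [[5/4, 13/4, 19/4], [-1, -2, -3], [3/2, 7/2, 11/2]] · [[-15, 12], [-1, -16], [4, 8]] = [[-3, 1], [5, -4], [-4, 6]].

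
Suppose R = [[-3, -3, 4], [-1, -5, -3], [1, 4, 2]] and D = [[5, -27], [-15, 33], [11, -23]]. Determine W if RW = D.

Since R multiplies W on the left, W = R⁻¹D.
R has determinant 1; R⁻¹ = [[2, 22, 29], [-1, -10, -13], [1, 9, 12]].
W = R⁻¹D = [[2, 22, 29], [-1, -10, -13], [1, 9, 12]] · [[5, -27], [-15, 33], [11, -23]] = [[-1, 5], [2, -4], [2, -6]].

W = [[-1, 5], [2, -4], [2, -6]]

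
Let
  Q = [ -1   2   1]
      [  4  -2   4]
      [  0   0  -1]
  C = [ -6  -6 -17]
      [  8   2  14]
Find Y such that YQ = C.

Y = [[-6, -3, -1], [4, 3, 2]]

Q is on the right of Y, so right-multiply by Q⁻¹: Y = CQ⁻¹.
Q has determinant 6; Q⁻¹ = [[1/3, 1/3, 5/3], [2/3, 1/6, 4/3], [0, 0, -1]].
Y = CQ⁻¹ = [[-6, -6, -17], [8, 2, 14]] · [[1/3, 1/3, 5/3], [2/3, 1/6, 4/3], [0, 0, -1]] = [[-6, -3, -1], [4, 3, 2]].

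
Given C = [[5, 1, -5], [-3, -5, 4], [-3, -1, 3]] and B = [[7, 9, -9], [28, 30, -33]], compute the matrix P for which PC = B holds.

P = [[2, -2, 3], [-1, -5, -6]]

Since C sits to the right of P, P = BC⁻¹.
det C = 2, so C⁻¹ = [[-11/2, 1, -21/2], [-3/2, 0, -5/2], [-6, 1, -11]].
P = BC⁻¹ = [[7, 9, -9], [28, 30, -33]] · [[-11/2, 1, -21/2], [-3/2, 0, -5/2], [-6, 1, -11]] = [[2, -2, 3], [-1, -5, -6]].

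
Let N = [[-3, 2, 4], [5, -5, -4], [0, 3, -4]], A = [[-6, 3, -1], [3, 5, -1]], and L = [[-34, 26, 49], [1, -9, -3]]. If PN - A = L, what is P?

PN = L + A = [[-40, 29, 48], [4, -4, -4]].
N is on the right of P, so right-multiply by N⁻¹: P = (L + A)N⁻¹.
det N = 4, so N⁻¹ = [[8, 5, 3], [5, 3, 2], [15/4, 9/4, 5/4]].
P = (L + A)N⁻¹ = [[5, -5, -2], [-3, -1, -1]].

P = [[5, -5, -2], [-3, -1, -1]]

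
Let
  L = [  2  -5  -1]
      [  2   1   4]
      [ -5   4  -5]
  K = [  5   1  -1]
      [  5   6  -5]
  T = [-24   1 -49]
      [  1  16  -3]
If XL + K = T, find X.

X = [[3, -5, 5], [-2, 0, 0]]

XL = T − K = [[-29, 0, -48], [-4, 10, 2]].
L is on the right of X, so right-multiply by L⁻¹: X = (T − K)L⁻¹.
det L = -5, so L⁻¹ = [[21/5, 29/5, 19/5], [2, 3, 2], [-13/5, -17/5, -12/5]].
X = (T − K)L⁻¹ = [[3, -5, 5], [-2, 0, 0]].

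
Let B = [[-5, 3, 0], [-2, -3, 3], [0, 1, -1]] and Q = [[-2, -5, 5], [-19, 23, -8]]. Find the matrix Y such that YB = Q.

B is on the right of Y, so right-multiply by B⁻¹: Y = QB⁻¹.
det B = -6; the adjugate gives B⁻¹ = [[0, -1/2, -3/2], [1/3, -5/6, -5/2], [1/3, -5/6, -7/2]].
Y = QB⁻¹ = [[-2, -5, 5], [-19, 23, -8]] · [[0, -1/2, -3/2], [1/3, -5/6, -5/2], [1/3, -5/6, -7/2]] = [[0, 1, -2], [5, -3, -1]].

Y = [[0, 1, -2], [5, -3, -1]]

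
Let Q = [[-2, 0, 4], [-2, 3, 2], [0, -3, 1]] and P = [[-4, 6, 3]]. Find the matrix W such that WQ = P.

W = [[-1, 3, 1]]

Since Q sits to the right of W, W = PQ⁻¹.
Q has determinant 6; Q⁻¹ = [[3/2, -2, -2], [1/3, -1/3, -2/3], [1, -1, -1]].
W = PQ⁻¹ = [[-4, 6, 3]] · [[3/2, -2, -2], [1/3, -1/3, -2/3], [1, -1, -1]] = [[-1, 3, 1]].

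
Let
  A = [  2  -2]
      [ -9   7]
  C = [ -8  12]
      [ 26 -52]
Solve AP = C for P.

P = [[1, 5], [5, -1]]

A is on the left of P, so left-multiply by A⁻¹: P = A⁻¹C.
A has determinant -4; A⁻¹ = [[-7/4, -1/2], [-9/4, -1/2]].
P = A⁻¹C = [[-7/4, -1/2], [-9/4, -1/2]] · [[-8, 12], [26, -52]] = [[1, 5], [5, -1]].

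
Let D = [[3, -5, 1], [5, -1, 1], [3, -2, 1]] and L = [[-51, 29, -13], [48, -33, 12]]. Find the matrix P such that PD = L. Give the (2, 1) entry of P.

Right-multiplying both sides by D⁻¹ gives P = LD⁻¹.
det D = 6, so D⁻¹ = [[1/6, 1/2, -2/3], [-1/3, 0, 1/3], [-7/6, -3/2, 11/3]].
P = LD⁻¹ = [[-51, 29, -13], [48, -33, 12]] · [[1/6, 1/2, -2/3], [-1/3, 0, 1/3], [-7/6, -3/2, 11/3]] = [[-3, -6, -4], [5, 6, 1]].

5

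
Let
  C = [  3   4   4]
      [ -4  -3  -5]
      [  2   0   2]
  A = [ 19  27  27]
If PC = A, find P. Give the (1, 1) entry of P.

3

Right-multiplying both sides by C⁻¹ gives P = AC⁻¹.
det C = -2, so C⁻¹ = [[3, 4, 4], [1, 1, 1/2], [-3, -4, -7/2]].
P = AC⁻¹ = [[19, 27, 27]] · [[3, 4, 4], [1, 1, 1/2], [-3, -4, -7/2]] = [[3, -5, -5]].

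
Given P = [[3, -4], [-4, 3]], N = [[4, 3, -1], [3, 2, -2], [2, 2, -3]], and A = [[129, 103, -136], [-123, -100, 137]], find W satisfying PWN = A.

Left-multiply by P⁻¹ and right-multiply by N⁻¹: W = P⁻¹AN⁻¹.
P has determinant -7; P⁻¹ = [[-3/7, -4/7], [-4/7, -3/7]].
det N = 5; the adjugate gives N⁻¹ = [[-2/5, 7/5, -4/5], [1, -2, 1], [2/5, -2/5, -1/5]].
P⁻¹A = [[15, 13, -20], [-21, -16, 19]].
W = (P⁻¹A)N⁻¹ = [[-1, 3, 5], [0, -5, -3]].

W = [[-1, 3, 5], [0, -5, -3]]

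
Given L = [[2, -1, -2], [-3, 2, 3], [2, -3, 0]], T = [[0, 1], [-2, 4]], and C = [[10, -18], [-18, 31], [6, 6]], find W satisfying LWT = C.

W = [[3, 3], [-4, 3], [4, 4]]

Left-multiply by L⁻¹ and right-multiply by T⁻¹: W = L⁻¹CT⁻¹.
det L = 2, so L⁻¹ = [[9/2, 3, 1/2], [3, 2, 0], [5/2, 2, 1/2]].
det T = 2, so T⁻¹ = [[2, -1/2], [1, 0]].
L⁻¹C = [[-6, 15], [-6, 8], [-8, 20]].
W = (L⁻¹C)T⁻¹ = [[3, 3], [-4, 3], [4, 4]].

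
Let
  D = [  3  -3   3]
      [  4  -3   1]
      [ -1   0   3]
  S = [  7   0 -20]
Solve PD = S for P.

P = [[-1, 1, -6]]

Right-multiplying both sides by D⁻¹ gives P = SD⁻¹.
det D = 3, so D⁻¹ = [[-3, 3, 2], [-13/3, 4, 3], [-1, 1, 1]].
P = SD⁻¹ = [[7, 0, -20]] · [[-3, 3, 2], [-13/3, 4, 3], [-1, 1, 1]] = [[-1, 1, -6]].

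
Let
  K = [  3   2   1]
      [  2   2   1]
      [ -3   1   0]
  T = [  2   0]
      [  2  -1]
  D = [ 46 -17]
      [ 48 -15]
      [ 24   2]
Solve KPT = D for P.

P = K⁻¹DT⁻¹ (apply K⁻¹ on the left and T⁻¹ on the right).
K has determinant -1; K⁻¹ = [[1, -1, 0], [3, -3, 1], [-8, 9, -2]].
det T = -2; the adjugate gives T⁻¹ = [[1/2, 0], [1, -1]].
K⁻¹D = [[-2, -2], [18, -4], [16, -3]].
P = (K⁻¹D)T⁻¹ = [[-3, 2], [5, 4], [5, 3]].

P = [[-3, 2], [5, 4], [5, 3]]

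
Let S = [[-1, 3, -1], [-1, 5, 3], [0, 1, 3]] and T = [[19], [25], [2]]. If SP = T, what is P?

P = [[-3], [5], [-1]]

S is on the left of P, so left-multiply by S⁻¹: P = S⁻¹T.
det S = -2; the adjugate gives S⁻¹ = [[-6, 5, -7], [-3/2, 3/2, -2], [1/2, -1/2, 1]].
P = S⁻¹T = [[-6, 5, -7], [-3/2, 3/2, -2], [1/2, -1/2, 1]] · [[19], [25], [2]] = [[-3], [5], [-1]].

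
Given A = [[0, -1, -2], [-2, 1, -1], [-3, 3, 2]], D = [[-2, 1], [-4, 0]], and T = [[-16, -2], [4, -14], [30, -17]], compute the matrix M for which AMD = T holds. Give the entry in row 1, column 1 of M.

Left-multiply by A⁻¹ and right-multiply by D⁻¹: M = A⁻¹TD⁻¹.
det A = -1; the adjugate gives A⁻¹ = [[-5, 4, -3], [-7, 6, -4], [3, -3, 2]].
D has determinant 4; D⁻¹ = [[0, -1/4], [1, -1/2]].
A⁻¹T = [[6, 5], [16, -2], [0, 2]].
M = (A⁻¹T)D⁻¹ = [[5, -4], [-2, -3], [2, -1]].

5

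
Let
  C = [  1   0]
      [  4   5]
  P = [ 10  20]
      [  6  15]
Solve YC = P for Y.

Since C sits to the right of Y, Y = PC⁻¹.
det C = 5; the adjugate gives C⁻¹ = [[1, 0], [-4/5, 1/5]].
Y = PC⁻¹ = [[10, 20], [6, 15]] · [[1, 0], [-4/5, 1/5]] = [[-6, 4], [-6, 3]].

Y = [[-6, 4], [-6, 3]]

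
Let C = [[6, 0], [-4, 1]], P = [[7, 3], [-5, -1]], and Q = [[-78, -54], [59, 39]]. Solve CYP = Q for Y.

Isolating Y: multiply by C⁻¹ from the left and P⁻¹ from the right, so Y = C⁻¹QP⁻¹.
C has determinant 6; C⁻¹ = [[1/6, 0], [2/3, 1]].
det P = 8; the adjugate gives P⁻¹ = [[-1/8, -3/8], [5/8, 7/8]].
C⁻¹Q = [[-13, -9], [7, 3]].
Y = (C⁻¹Q)P⁻¹ = [[-4, -3], [1, 0]].

Y = [[-4, -3], [1, 0]]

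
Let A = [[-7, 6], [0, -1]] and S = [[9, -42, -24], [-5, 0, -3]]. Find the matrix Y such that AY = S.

Y = [[3, 6, 6], [5, 0, 3]]

A is on the left of Y, so left-multiply by A⁻¹: Y = A⁻¹S.
A has determinant 7; A⁻¹ = [[-1/7, -6/7], [0, -1]].
Y = A⁻¹S = [[-1/7, -6/7], [0, -1]] · [[9, -42, -24], [-5, 0, -3]] = [[3, 6, 6], [5, 0, 3]].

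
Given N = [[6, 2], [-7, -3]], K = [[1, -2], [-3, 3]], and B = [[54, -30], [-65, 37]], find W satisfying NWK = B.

W = N⁻¹BK⁻¹ (apply N⁻¹ on the left and K⁻¹ on the right).
det N = -4; the adjugate gives N⁻¹ = [[3/4, 1/2], [-7/4, -3/2]].
det K = -3; the adjugate gives K⁻¹ = [[-1, -2/3], [-1, -1/3]].
N⁻¹B = [[8, -4], [3, -3]].
W = (N⁻¹B)K⁻¹ = [[-4, -4], [0, -1]].

W = [[-4, -4], [0, -1]]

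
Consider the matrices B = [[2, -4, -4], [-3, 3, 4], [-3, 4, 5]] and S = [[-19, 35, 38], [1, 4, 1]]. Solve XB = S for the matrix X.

X = [[-5, -3, 6], [-4, 0, -3]]

Right-multiplying both sides by B⁻¹ gives X = SB⁻¹.
det B = -2, so B⁻¹ = [[1/2, -2, 2], [-3/2, 1, -2], [3/2, -2, 3]].
X = SB⁻¹ = [[-19, 35, 38], [1, 4, 1]] · [[1/2, -2, 2], [-3/2, 1, -2], [3/2, -2, 3]] = [[-5, -3, 6], [-4, 0, -3]].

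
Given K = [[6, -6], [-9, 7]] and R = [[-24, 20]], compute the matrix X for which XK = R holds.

Right-multiplying both sides by K⁻¹ gives X = RK⁻¹.
K has determinant -12; K⁻¹ = [[-7/12, -1/2], [-3/4, -1/2]].
X = RK⁻¹ = [[-24, 20]] · [[-7/12, -1/2], [-3/4, -1/2]] = [[-1, 2]].

X = [[-1, 2]]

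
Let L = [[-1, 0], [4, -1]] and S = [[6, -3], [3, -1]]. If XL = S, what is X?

Right-multiplying both sides by L⁻¹ gives X = SL⁻¹.
det L = 1; the adjugate gives L⁻¹ = [[-1, 0], [-4, -1]].
X = SL⁻¹ = [[6, -3], [3, -1]] · [[-1, 0], [-4, -1]] = [[6, 3], [1, 1]].

X = [[6, 3], [1, 1]]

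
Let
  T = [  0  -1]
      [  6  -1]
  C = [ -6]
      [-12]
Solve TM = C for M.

M = [[-1], [6]]

T is on the left of M, so left-multiply by T⁻¹: M = T⁻¹C.
det T = 6, so T⁻¹ = [[-1/6, 1/6], [-1, 0]].
M = T⁻¹C = [[-1/6, 1/6], [-1, 0]] · [[-6], [-12]] = [[-1], [6]].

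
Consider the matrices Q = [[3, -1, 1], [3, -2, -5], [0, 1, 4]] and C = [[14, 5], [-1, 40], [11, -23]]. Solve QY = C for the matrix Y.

Left-multiplying both sides by Q⁻¹ gives Y = Q⁻¹C.
det Q = 6; the adjugate gives Q⁻¹ = [[-1/2, 5/6, 7/6], [-2, 2, 3], [1/2, -1/2, -1/2]].
Y = Q⁻¹C = [[-1/2, 5/6, 7/6], [-2, 2, 3], [1/2, -1/2, -1/2]] · [[14, 5], [-1, 40], [11, -23]] = [[5, 4], [3, 1], [2, -6]].

Y = [[5, 4], [3, 1], [2, -6]]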